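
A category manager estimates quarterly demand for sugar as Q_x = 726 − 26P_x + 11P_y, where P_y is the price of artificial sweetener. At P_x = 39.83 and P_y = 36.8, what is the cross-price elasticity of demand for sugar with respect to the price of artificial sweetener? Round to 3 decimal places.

At P_x = 39.83 and P_y = 36.8: Q_x = 95.22.
∂Q_x/∂P_y = 11.
ε = (∂Q_x/∂P_y)(P_y/Q_x) = 11 × (36.8/95.22) ≈ 4.251.

4.251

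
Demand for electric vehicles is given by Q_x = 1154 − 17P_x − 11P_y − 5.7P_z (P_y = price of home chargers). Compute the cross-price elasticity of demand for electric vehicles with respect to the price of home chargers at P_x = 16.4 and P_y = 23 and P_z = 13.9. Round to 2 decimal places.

At P_x = 16.4 and P_y = 23 and P_z = 13.9: Q_x = 542.97.
∂Q_x/∂P_y = -11.
ε = (∂Q_x/∂P_y)(P_y/Q_x) = -11 × (23/542.97) ≈ -0.47.

-0.47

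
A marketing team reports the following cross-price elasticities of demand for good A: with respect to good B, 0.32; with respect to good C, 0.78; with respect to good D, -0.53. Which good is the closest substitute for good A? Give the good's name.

Substitutes have ε > 0. Among the positive values, 0.78 (good C) is largest.

good C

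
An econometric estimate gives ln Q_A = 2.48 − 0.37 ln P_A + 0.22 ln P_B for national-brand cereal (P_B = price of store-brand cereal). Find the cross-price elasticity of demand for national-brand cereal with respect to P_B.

In a log-linear (constant-elasticity) demand function, the coefficient on ln P_B is the cross-price elasticity.
ε = 0.22. Positive, so national-brand cereal and store-brand cereal are substitutes.

0.22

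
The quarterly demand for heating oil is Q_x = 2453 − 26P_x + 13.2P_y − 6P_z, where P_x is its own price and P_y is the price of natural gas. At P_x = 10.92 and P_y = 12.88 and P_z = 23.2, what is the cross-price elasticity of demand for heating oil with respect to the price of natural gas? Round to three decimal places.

At P_x = 10.92 and P_y = 12.88 and P_z = 23.2: Q_x = 2199.896.
∂Q_x/∂P_y = 13.2.
ε = (∂Q_x/∂P_y)(P_y/Q_x) = 13.2 × (12.88/2199.896) ≈ 0.077.

0.077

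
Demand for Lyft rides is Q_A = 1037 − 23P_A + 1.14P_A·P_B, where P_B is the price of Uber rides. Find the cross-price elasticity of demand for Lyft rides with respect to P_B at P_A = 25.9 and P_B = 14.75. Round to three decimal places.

0.497

At P_A = 25.9 and P_B = 14.75: Q_A = 876.809.
∂Q_A/∂P_B = 1.14P_A = 1.14(25.9) = 29.5260.
ε = (∂Q_A/∂P_B)(P_B/Q_A) = 29.5260 × (14.75/876.809) ≈ 0.497.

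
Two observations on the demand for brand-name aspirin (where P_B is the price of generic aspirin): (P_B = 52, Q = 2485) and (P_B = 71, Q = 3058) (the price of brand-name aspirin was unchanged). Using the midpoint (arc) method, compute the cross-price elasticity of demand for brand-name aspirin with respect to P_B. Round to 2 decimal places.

ΔQ_A = 3058 − 2485 = 573; ΔP_B = 71 − 52 = 19.
Midpoints: Q̄_A = 2771.5, P̄_B = 61.50.
ε = (ΔQ_A/Q̄_A)/(ΔP_B/P̄_B) = (573/2771.5)/(19/61.50) ≈ 0.67.
ε > 0: brand-name aspirin and generic aspirin are substitutes.

0.67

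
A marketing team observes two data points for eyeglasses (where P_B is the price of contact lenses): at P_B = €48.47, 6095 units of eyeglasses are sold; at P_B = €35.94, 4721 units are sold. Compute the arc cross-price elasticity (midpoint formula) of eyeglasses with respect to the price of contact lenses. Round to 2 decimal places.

ΔQ_A = 4721 − 6095 = -1374; ΔP_B = 35.94 − 48.47 = -12.53.
Midpoints: Q̄_A = 5408.0, P̄_B = 42.20.
ε = (ΔQ_A/Q̄_A)/(ΔP_B/P̄_B) = (-1374/5408.0)/(-12.53/42.20) ≈ 0.86.
ε > 0: eyeglasses and contact lenses are substitutes.

0.86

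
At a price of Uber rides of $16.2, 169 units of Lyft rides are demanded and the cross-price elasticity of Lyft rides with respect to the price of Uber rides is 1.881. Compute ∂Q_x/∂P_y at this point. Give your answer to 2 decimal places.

19.62

ε = (∂Q_x/∂P_y)·(P_y/Q_x) ⇒ ∂Q_x/∂P_y = ε·Q_x/P_y = 1.881 × 169/16.2 ≈ 19.62.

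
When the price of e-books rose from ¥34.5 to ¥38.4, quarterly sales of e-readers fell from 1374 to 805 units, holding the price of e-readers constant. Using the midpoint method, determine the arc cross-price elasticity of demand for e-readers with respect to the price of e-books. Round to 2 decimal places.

-4.88

ΔQ_A = 805 − 1374 = -569; ΔP_B = 38.4 − 34.5 = 3.9.
Midpoints: Q̄_A = 1089.5, P̄_B = 36.45.
ε = (ΔQ_A/Q̄_A)/(ΔP_B/P̄_B) = (-569/1089.5)/(3.9/36.45) ≈ -4.88.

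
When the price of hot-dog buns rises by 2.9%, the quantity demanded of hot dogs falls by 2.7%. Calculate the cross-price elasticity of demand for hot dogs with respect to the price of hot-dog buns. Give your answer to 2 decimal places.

-0.93

ε = (%ΔQ of hot dogs) / (%ΔP of hot-dog buns) = (-2.7%) / (2.9%) ≈ -0.93.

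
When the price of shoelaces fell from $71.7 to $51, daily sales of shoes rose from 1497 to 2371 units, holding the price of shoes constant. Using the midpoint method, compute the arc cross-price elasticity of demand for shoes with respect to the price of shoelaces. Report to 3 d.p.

-1.339

ΔQ_A = 2371 − 1497 = 874; ΔP_B = 51 − 71.7 = -20.7.
Midpoints: Q̄_A = 1934.0, P̄_B = 61.35.
ε = (ΔQ_A/Q̄_A)/(ΔP_B/P̄_B) = (874/1934.0)/(-20.7/61.35) ≈ -1.339.
ε < 0: shoes and shoelaces are complements.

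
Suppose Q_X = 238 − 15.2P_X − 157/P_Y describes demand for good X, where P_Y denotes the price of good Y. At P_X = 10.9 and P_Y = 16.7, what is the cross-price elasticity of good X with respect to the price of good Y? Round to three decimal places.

0.149

At P_X = 10.9 and P_Y = 16.7: Q_X = 62.919.
∂Q_X/∂P_Y = 157/P_Y² = 0.5629.
ε = (∂Q_X/∂P_Y)(P_Y/Q_X) = 0.5629 × (16.7/62.919) ≈ 0.149.
ε > 0: substitutes.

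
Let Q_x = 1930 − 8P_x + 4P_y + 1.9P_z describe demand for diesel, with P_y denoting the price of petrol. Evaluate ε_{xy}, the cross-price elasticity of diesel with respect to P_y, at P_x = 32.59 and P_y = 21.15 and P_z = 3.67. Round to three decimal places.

At P_x = 32.59 and P_y = 21.15 and P_z = 3.67: Q_x = 1760.853.
∂Q_x/∂P_y = 4.
ε = (∂Q_x/∂P_y)(P_y/Q_x) = 4 × (21.15/1760.853) ≈ 0.048.
Since ε > 0, diesel and petrol are substitutes.

0.048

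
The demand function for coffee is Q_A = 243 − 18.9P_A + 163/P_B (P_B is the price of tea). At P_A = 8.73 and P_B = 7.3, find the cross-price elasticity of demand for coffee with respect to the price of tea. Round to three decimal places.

-0.223

At P_A = 8.73 and P_B = 7.3: Q_A = 100.332.
∂Q_A/∂P_B = −163/P_B² = -3.0587.
ε = (∂Q_A/∂P_B)(P_B/Q_A) = -3.0587 × (7.3/100.332) ≈ -0.223.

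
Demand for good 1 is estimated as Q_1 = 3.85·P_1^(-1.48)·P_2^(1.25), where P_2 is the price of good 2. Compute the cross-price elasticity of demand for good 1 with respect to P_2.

1.25

In a log-linear (constant-elasticity) demand function, the coefficient on the exponent of P_2 is the cross-price elasticity.
ε = 1.25. Positive, so good 1 and good 2 are substitutes.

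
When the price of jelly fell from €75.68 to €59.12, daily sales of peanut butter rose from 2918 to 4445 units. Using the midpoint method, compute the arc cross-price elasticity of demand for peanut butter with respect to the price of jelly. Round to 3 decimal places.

ΔQ_A = 4445 − 2918 = 1527; ΔP_B = 59.12 − 75.68 = -16.56.
Midpoints: Q̄_A = 3681.5, P̄_B = 67.40.
ε = (ΔQ_A/Q̄_A)/(ΔP_B/P̄_B) = (1527/3681.5)/(-16.56/67.40) ≈ -1.688.
ε < 0: peanut butter and jelly are complements.

-1.688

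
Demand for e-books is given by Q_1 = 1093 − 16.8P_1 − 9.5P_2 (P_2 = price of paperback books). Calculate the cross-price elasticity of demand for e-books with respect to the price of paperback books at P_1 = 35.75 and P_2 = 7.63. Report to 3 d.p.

-0.173

At P_1 = 35.75 and P_2 = 7.63: Q_1 = 419.915.
∂Q_1/∂P_2 = -9.5.
ε = (∂Q_1/∂P_2)(P_2/Q_1) = -9.5 × (7.63/419.915) ≈ -0.173.
Since ε < 0, e-books and paperback books are complements.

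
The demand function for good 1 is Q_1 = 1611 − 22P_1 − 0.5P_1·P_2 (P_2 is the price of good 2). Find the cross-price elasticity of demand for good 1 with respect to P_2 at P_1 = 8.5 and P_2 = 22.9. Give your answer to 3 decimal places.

At P_1 = 8.5 and P_2 = 22.9: Q_1 = 1326.675.
∂Q_1/∂P_2 = -0.5P_1 = -0.5(8.5) = -4.2500.
ε = (∂Q_1/∂P_2)(P_2/Q_1) = -4.2500 × (22.9/1326.675) ≈ -0.073.

-0.073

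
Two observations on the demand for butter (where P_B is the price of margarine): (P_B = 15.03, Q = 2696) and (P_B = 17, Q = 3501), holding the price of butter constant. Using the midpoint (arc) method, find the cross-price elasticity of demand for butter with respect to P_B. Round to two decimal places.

2.11

ΔQ_A = 3501 − 2696 = 805; ΔP_B = 17 − 15.03 = 1.97.
Midpoints: Q̄_A = 3098.5, P̄_B = 16.02.
ε = (ΔQ_A/Q̄_A)/(ΔP_B/P̄_B) = (805/3098.5)/(1.97/16.02) ≈ 2.11.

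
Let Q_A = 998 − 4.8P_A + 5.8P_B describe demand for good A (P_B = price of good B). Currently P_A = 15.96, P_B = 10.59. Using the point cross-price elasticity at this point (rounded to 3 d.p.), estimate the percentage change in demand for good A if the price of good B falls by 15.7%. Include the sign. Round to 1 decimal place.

At P_A = 15.96, P_B = 10.59: Q_A = 982.814.
∂Q_A/∂P_B = 5.8.
ε = (∂Q_A/∂P_B)(P_B/Q_A) = 5.8000 × 10.59/982.814 ≈ 0.062.
%ΔQ_A ≈ ε × %ΔP_B = 0.062 × (-15.7%) = -1.0%.

-1.0%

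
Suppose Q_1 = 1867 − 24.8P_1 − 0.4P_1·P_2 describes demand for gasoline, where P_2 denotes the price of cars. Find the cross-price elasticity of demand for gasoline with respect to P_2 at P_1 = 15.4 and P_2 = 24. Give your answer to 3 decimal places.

At P_1 = 15.4 and P_2 = 24: Q_1 = 1337.24.
∂Q_1/∂P_2 = -0.4P_1 = -0.4(15.4) = -6.1600.
ε = (∂Q_1/∂P_2)(P_2/Q_1) = -6.1600 × (24/1337.24) ≈ -0.111.

-0.111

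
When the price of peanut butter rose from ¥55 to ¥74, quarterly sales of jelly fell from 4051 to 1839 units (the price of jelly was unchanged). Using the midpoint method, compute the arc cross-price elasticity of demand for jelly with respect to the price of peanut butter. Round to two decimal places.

-2.55

ΔQ_A = 1839 − 4051 = -2212; ΔP_B = 74 − 55 = 19.
Midpoints: Q̄_A = 2945.0, P̄_B = 64.50.
ε = (ΔQ_A/Q̄_A)/(ΔP_B/P̄_B) = (-2212/2945.0)/(19/64.50) ≈ -2.55.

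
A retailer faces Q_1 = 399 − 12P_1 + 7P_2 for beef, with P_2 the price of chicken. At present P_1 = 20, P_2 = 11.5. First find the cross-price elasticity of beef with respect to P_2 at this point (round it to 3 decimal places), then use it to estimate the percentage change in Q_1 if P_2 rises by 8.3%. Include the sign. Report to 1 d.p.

At P_1 = 20, P_2 = 11.5: Q_1 = 239.5.
∂Q_1/∂P_2 = 7.
ε = (∂Q_1/∂P_2)(P_2/Q_1) = 7.0000 × 11.5/239.5 ≈ 0.336.
%ΔQ_1 ≈ ε × %ΔP_2 = 0.336 × (8.3%) = 2.8%.

2.8%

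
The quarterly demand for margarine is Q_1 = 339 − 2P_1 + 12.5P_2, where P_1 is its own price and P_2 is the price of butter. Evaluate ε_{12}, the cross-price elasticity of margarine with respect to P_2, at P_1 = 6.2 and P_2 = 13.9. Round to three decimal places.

At P_1 = 6.2 and P_2 = 13.9: Q_1 = 500.35.
∂Q_1/∂P_2 = 12.5.
ε = (∂Q_1/∂P_2)(P_2/Q_1) = 12.5 × (13.9/500.35) ≈ 0.347.
Since ε > 0, margarine and butter are substitutes.

0.347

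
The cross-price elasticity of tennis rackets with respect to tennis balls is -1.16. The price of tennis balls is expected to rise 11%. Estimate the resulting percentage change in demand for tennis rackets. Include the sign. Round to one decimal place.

-12.8%

%ΔQ ≈ ε × %ΔP of tennis balls = -1.16 × (11%) = -12.8%.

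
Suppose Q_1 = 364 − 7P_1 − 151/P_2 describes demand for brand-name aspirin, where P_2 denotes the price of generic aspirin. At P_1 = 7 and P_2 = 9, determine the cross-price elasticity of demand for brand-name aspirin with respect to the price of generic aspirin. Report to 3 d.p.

0.056

At P_1 = 7 and P_2 = 9: Q_1 = 298.222.
∂Q_1/∂P_2 = 151/P_2² = 1.8642.
ε = (∂Q_1/∂P_2)(P_2/Q_1) = 1.8642 × (9/298.222) ≈ 0.056.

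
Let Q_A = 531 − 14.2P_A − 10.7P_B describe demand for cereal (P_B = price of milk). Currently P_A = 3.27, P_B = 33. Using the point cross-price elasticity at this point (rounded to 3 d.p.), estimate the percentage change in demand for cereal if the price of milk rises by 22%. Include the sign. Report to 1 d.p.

-59.1%

At P_A = 3.27, P_B = 33: Q_A = 131.466.
∂Q_A/∂P_B = -10.7.
ε = (∂Q_A/∂P_B)(P_B/Q_A) = -10.7000 × 33/131.466 ≈ -2.686.
%ΔQ_A ≈ ε × %ΔP_B = -2.686 × (22%) = -59.1%.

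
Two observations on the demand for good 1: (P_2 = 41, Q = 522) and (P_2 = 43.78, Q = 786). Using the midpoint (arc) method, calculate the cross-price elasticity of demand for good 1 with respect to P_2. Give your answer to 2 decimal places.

ΔQ_1 = 786 − 522 = 264; ΔP_2 = 43.78 − 41 = 2.78.
Midpoints: Q̄_1 = 654.0, P̄_2 = 42.39.
ε = (ΔQ_1/Q̄_1)/(ΔP_2/P̄_2) = (264/654.0)/(2.78/42.39) ≈ 6.16.
ε > 0: good 1 and good 2 are substitutes.

6.16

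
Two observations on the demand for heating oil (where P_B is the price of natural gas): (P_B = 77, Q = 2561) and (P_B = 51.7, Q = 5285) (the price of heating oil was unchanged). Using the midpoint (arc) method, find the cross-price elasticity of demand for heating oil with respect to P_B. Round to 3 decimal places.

ΔQ_A = 5285 − 2561 = 2724; ΔP_B = 51.7 − 77 = -25.3.
Midpoints: Q̄_A = 3923.0, P̄_B = 64.35.
ε = (ΔQ_A/Q̄_A)/(ΔP_B/P̄_B) = (2724/3923.0)/(-25.3/64.35) ≈ -1.766.
ε < 0: heating oil and natural gas are complements.

-1.766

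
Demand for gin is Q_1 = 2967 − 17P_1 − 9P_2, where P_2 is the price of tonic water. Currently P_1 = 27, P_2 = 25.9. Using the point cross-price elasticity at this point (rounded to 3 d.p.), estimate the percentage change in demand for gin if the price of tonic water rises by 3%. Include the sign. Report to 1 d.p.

-0.3%

At P_1 = 27, P_2 = 25.9: Q_1 = 2274.9.
∂Q_1/∂P_2 = -9.
ε = (∂Q_1/∂P_2)(P_2/Q_1) = -9.0000 × 25.9/2274.9 ≈ -0.102.
%ΔQ_1 ≈ ε × %ΔP_2 = -0.102 × (3%) = -0.3%.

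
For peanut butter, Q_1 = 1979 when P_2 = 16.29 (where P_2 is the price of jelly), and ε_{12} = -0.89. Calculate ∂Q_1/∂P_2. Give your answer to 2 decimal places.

ε = (∂Q_1/∂P_2)·(P_2/Q_1) ⇒ ∂Q_1/∂P_2 = ε·Q_1/P_2 = -0.89 × 1979/16.29 ≈ -108.12.

-108.12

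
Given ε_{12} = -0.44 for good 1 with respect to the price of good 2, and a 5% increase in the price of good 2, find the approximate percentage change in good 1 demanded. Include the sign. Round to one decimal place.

-2.2%

%ΔQ ≈ ε × %ΔP of good 2 = -0.44 × (5%) = -2.2%.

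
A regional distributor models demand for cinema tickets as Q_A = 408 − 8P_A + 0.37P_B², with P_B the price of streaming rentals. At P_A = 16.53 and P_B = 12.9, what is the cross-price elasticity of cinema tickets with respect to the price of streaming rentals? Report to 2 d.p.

0.37

At P_A = 16.53 and P_B = 12.9: Q_A = 337.332.
∂Q_A/∂P_B = 0.74P_B = 0.74(12.9) = 9.5460.
ε = (∂Q_A/∂P_B)(P_B/Q_A) = 9.5460 × (12.9/337.332) ≈ 0.37.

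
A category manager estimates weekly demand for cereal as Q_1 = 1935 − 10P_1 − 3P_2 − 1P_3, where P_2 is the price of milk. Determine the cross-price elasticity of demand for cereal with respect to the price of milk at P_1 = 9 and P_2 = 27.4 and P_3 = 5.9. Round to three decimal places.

At P_1 = 9 and P_2 = 27.4 and P_3 = 5.9: Q_1 = 1756.9.
∂Q_1/∂P_2 = -3.
ε = (∂Q_1/∂P_2)(P_2/Q_1) = -3 × (27.4/1756.9) ≈ -0.047.

-0.047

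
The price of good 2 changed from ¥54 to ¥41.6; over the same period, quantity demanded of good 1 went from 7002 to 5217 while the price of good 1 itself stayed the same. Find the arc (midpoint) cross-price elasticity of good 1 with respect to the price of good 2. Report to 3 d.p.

ΔQ_1 = 5217 − 7002 = -1785; ΔP_2 = 41.6 − 54 = -12.4.
Midpoints: Q̄_1 = 6109.5, P̄_2 = 47.80.
ε = (ΔQ_1/Q̄_1)/(ΔP_2/P̄_2) = (-1785/6109.5)/(-12.4/47.80) ≈ 1.126.
ε > 0: good 1 and good 2 are substitutes.

1.126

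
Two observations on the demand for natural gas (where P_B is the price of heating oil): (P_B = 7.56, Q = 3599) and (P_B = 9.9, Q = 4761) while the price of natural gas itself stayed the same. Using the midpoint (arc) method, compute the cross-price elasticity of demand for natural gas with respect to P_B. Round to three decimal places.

1.037

ΔQ_A = 4761 − 3599 = 1162; ΔP_B = 9.9 − 7.56 = 2.34.
Midpoints: Q̄_A = 4180.0, P̄_B = 8.73.
ε = (ΔQ_A/Q̄_A)/(ΔP_B/P̄_B) = (1162/4180.0)/(2.34/8.73) ≈ 1.037.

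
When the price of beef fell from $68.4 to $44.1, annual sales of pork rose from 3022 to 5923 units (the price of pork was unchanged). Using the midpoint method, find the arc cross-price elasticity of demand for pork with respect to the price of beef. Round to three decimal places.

ΔQ_A = 5923 − 3022 = 2901; ΔP_B = 44.1 − 68.4 = -24.3.
Midpoints: Q̄_A = 4472.5, P̄_B = 56.25.
ε = (ΔQ_A/Q̄_A)/(ΔP_B/P̄_B) = (2901/4472.5)/(-24.3/56.25) ≈ -1.501.
ε < 0: pork and beef are complements.

-1.501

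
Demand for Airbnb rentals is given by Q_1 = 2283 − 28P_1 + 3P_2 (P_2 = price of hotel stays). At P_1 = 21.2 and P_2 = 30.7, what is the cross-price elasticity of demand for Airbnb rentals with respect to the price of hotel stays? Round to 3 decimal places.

0.052

At P_1 = 21.2 and P_2 = 30.7: Q_1 = 1781.5.
∂Q_1/∂P_2 = 3.
ε = (∂Q_1/∂P_2)(P_2/Q_1) = 3 × (30.7/1781.5) ≈ 0.052.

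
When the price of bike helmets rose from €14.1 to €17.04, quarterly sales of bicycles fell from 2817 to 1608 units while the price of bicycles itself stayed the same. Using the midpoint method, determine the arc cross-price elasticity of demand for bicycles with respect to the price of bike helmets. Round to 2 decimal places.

ΔQ_A = 1608 − 2817 = -1209; ΔP_B = 17.04 − 14.1 = 2.94.
Midpoints: Q̄_A = 2212.5, P̄_B = 15.57.
ε = (ΔQ_A/Q̄_A)/(ΔP_B/P̄_B) = (-1209/2212.5)/(2.94/15.57) ≈ -2.89.
ε < 0: bicycles and bike helmets are complements.

-2.89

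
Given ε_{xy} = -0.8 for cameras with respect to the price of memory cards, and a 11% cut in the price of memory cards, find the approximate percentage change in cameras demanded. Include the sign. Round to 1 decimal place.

%ΔQ ≈ ε × %ΔP of memory cards = -0.8 × (-11%) = 8.8%.

8.8%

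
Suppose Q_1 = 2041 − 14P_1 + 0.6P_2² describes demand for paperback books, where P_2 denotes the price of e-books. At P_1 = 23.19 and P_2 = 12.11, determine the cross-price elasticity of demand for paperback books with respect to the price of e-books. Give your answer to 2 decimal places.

0.10

At P_1 = 23.19 and P_2 = 12.11: Q_1 = 1804.331.
∂Q_1/∂P_2 = 1.2P_2 = 1.2(12.11) = 14.5320.
ε = (∂Q_1/∂P_2)(P_2/Q_1) = 14.5320 × (12.11/1804.331) ≈ 0.10.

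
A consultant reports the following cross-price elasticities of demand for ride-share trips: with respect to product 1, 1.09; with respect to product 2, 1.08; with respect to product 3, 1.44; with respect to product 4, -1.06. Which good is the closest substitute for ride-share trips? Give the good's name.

product 3

Substitutes have ε > 0. Among the positive values, 1.44 (product 3) is largest.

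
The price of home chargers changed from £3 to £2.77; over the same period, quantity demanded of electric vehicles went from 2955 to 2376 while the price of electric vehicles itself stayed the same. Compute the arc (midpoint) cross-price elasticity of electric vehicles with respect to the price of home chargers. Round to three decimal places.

ΔQ_A = 2376 − 2955 = -579; ΔP_B = 2.77 − 3 = -0.23.
Midpoints: Q̄_A = 2665.5, P̄_B = 2.88.
ε = (ΔQ_A/Q̄_A)/(ΔP_B/P̄_B) = (-579/2665.5)/(-0.23/2.88) ≈ 2.725.
ε > 0: electric vehicles and home chargers are substitutes.

2.725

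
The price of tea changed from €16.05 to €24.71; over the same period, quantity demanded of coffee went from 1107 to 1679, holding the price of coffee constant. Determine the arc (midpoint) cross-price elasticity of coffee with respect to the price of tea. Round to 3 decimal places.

0.966

ΔQ_A = 1679 − 1107 = 572; ΔP_B = 24.71 − 16.05 = 8.66.
Midpoints: Q̄_A = 1393.0, P̄_B = 20.38.
ε = (ΔQ_A/Q̄_A)/(ΔP_B/P̄_B) = (572/1393.0)/(8.66/20.38) ≈ 0.966.
ε > 0: coffee and tea are substitutes.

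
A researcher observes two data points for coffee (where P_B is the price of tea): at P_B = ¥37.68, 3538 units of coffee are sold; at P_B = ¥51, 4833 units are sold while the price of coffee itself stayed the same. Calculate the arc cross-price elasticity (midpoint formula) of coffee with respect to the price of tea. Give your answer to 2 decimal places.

1.03

ΔQ_A = 4833 − 3538 = 1295; ΔP_B = 51 − 37.68 = 13.32.
Midpoints: Q̄_A = 4185.5, P̄_B = 44.34.
ε = (ΔQ_A/Q̄_A)/(ΔP_B/P̄_B) = (1295/4185.5)/(13.32/44.34) ≈ 1.03.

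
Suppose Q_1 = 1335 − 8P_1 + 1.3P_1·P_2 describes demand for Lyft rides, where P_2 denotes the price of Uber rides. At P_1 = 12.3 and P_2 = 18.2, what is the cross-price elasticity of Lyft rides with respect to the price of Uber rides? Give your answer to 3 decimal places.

At P_1 = 12.3 and P_2 = 18.2: Q_1 = 1527.618.
∂Q_1/∂P_2 = 1.3P_1 = 1.3(12.3) = 15.9900.
ε = (∂Q_1/∂P_2)(P_2/Q_1) = 15.9900 × (18.2/1527.618) ≈ 0.191.

0.191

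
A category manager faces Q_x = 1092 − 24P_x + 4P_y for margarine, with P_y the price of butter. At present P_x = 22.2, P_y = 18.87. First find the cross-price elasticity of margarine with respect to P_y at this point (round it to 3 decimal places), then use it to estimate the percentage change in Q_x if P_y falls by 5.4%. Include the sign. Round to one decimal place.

-0.6%

At P_x = 22.2, P_y = 18.87: Q_x = 634.68.
∂Q_x/∂P_y = 4.
ε = (∂Q_x/∂P_y)(P_y/Q_x) = 4.0000 × 18.87/634.68 ≈ 0.119.
%ΔQ_x ≈ ε × %ΔP_y = 0.119 × (-5.4%) = -0.6%.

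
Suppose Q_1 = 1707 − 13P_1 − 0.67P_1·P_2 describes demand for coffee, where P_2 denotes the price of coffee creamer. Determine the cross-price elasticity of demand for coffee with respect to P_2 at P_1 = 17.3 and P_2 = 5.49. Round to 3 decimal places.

At P_1 = 17.3 and P_2 = 5.49: Q_1 = 1418.465.
∂Q_1/∂P_2 = -0.67P_1 = -0.67(17.3) = -11.5910.
ε = (∂Q_1/∂P_2)(P_2/Q_1) = -11.5910 × (5.49/1418.465) ≈ -0.045.
ε < 0: complements.

-0.045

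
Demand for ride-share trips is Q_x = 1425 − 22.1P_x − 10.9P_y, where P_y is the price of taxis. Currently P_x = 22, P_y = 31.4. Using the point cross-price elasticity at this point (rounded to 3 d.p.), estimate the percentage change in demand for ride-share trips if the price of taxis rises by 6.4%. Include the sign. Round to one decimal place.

At P_x = 22, P_y = 31.4: Q_x = 596.54.
∂Q_x/∂P_y = -10.9.
ε = (∂Q_x/∂P_y)(P_y/Q_x) = -10.9000 × 31.4/596.54 ≈ -0.574.
%ΔQ_x ≈ ε × %ΔP_y = -0.574 × (6.4%) = -3.7%.

-3.7%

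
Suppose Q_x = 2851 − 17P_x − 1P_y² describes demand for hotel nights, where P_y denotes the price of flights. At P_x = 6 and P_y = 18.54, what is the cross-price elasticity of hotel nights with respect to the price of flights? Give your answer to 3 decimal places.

At P_x = 6 and P_y = 18.54: Q_x = 2405.268.
∂Q_x/∂P_y = -2P_y = -2(18.54) = -37.0800.
ε = (∂Q_x/∂P_y)(P_y/Q_x) = -37.0800 × (18.54/2405.268) ≈ -0.286.
ε < 0: complements.

-0.286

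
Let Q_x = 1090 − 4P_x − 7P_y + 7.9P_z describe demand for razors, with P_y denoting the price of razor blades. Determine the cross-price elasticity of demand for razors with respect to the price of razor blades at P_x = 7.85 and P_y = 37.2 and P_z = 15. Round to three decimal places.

At P_x = 7.85 and P_y = 37.2 and P_z = 15: Q_x = 916.7.
∂Q_x/∂P_y = -7.
ε = (∂Q_x/∂P_y)(P_y/Q_x) = -7 × (37.2/916.7) ≈ -0.284.
Since ε < 0, razors and razor blades are complements.

-0.284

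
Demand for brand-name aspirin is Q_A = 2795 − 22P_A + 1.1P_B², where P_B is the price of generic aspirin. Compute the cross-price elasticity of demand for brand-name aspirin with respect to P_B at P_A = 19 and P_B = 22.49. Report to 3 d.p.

0.379

At P_A = 19 and P_B = 22.49: Q_A = 2933.380.
∂Q_A/∂P_B = 2.2P_B = 2.2(22.49) = 49.4780.
ε = (∂Q_A/∂P_B)(P_B/Q_A) = 49.4780 × (22.49/2933.380) ≈ 0.379.
ε > 0: substitutes.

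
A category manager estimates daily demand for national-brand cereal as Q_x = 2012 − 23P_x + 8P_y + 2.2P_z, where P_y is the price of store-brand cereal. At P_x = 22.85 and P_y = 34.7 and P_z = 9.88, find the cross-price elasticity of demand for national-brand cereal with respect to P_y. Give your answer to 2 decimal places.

At P_x = 22.85 and P_y = 34.7 and P_z = 9.88: Q_x = 1785.786.
∂Q_x/∂P_y = 8.
ε = (∂Q_x/∂P_y)(P_y/Q_x) = 8 × (34.7/1785.786) ≈ 0.16.

0.16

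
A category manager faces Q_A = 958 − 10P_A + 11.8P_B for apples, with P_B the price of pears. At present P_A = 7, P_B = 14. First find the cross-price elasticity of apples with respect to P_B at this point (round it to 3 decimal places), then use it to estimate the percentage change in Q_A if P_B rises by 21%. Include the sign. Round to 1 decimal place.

3.3%

At P_A = 7, P_B = 14: Q_A = 1053.2.
∂Q_A/∂P_B = 11.8.
ε = (∂Q_A/∂P_B)(P_B/Q_A) = 11.8000 × 14/1053.2 ≈ 0.157.
%ΔQ_A ≈ ε × %ΔP_B = 0.157 × (21%) = 3.3%.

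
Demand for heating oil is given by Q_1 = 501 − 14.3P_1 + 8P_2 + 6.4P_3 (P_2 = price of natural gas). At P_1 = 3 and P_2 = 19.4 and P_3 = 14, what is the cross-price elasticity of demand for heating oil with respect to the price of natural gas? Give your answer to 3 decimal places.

At P_1 = 3 and P_2 = 19.4 and P_3 = 14: Q_1 = 702.9.
∂Q_1/∂P_2 = 8.
ε = (∂Q_1/∂P_2)(P_2/Q_1) = 8 × (19.4/702.9) ≈ 0.221.

0.221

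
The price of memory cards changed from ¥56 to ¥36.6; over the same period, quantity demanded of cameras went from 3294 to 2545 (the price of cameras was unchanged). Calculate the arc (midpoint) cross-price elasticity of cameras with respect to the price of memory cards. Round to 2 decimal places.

ΔQ_A = 2545 − 3294 = -749; ΔP_B = 36.6 − 56 = -19.4.
Midpoints: Q̄_A = 2919.5, P̄_B = 46.30.
ε = (ΔQ_A/Q̄_A)/(ΔP_B/P̄_B) = (-749/2919.5)/(-19.4/46.30) ≈ 0.61.
ε > 0: cameras and memory cards are substitutes.

0.61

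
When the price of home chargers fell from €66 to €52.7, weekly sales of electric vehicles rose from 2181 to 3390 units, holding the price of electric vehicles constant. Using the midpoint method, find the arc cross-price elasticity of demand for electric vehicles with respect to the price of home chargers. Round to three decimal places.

-1.937

ΔQ_A = 3390 − 2181 = 1209; ΔP_B = 52.7 − 66 = -13.3.
Midpoints: Q̄_A = 2785.5, P̄_B = 59.35.
ε = (ΔQ_A/Q̄_A)/(ΔP_B/P̄_B) = (1209/2785.5)/(-13.3/59.35) ≈ -1.937.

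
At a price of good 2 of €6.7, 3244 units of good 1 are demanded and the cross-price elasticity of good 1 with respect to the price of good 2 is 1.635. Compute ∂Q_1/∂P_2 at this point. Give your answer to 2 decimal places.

ε = (∂Q_1/∂P_2)·(P_2/Q_1) ⇒ ∂Q_1/∂P_2 = ε·Q_1/P_2 = 1.635 × 3244/6.7 ≈ 791.63.

791.63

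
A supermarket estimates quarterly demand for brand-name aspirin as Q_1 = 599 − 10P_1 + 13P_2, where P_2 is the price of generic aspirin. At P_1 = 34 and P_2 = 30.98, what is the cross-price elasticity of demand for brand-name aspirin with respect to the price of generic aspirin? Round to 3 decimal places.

At P_1 = 34 and P_2 = 30.98: Q_1 = 661.74.
∂Q_1/∂P_2 = 13.
ε = (∂Q_1/∂P_2)(P_2/Q_1) = 13 × (30.98/661.74) ≈ 0.609.

0.609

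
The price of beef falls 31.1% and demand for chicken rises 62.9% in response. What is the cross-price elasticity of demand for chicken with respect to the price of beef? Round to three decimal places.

ε = (%ΔQ of chicken) / (%ΔP of beef) = (62.9%) / (-31.1%) ≈ -2.023.
Negative cross-price elasticity: complements.

-2.023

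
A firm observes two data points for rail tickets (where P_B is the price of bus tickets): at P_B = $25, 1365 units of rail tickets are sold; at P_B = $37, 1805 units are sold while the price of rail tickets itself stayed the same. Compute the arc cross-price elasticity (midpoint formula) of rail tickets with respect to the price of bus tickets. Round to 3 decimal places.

ΔQ_A = 1805 − 1365 = 440; ΔP_B = 37 − 25 = 12.
Midpoints: Q̄_A = 1585.0, P̄_B = 31.00.
ε = (ΔQ_A/Q̄_A)/(ΔP_B/P̄_B) = (440/1585.0)/(12/31.00) ≈ 0.717.
ε > 0: rail tickets and bus tickets are substitutes.

0.717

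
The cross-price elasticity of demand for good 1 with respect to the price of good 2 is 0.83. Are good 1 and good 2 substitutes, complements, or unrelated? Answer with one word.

ε = 0.83 > 0, so a higher price of good 2 raises demand for good 1: substitutes.

substitutes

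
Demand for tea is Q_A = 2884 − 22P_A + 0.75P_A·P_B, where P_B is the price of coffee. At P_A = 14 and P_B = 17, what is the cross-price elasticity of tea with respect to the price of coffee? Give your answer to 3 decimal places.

At P_A = 14 and P_B = 17: Q_A = 2754.5.
∂Q_A/∂P_B = 0.75P_A = 0.75(14) = 10.5000.
ε = (∂Q_A/∂P_B)(P_B/Q_A) = 10.5000 × (17/2754.5) ≈ 0.065.
ε > 0: substitutes.

0.065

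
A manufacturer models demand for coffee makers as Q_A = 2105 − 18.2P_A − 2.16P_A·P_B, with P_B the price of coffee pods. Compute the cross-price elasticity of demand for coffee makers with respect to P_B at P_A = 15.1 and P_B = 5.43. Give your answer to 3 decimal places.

At P_A = 15.1 and P_B = 5.43: Q_A = 1653.075.
∂Q_A/∂P_B = -2.16P_A = -2.16(15.1) = -32.6160.
ε = (∂Q_A/∂P_B)(P_B/Q_A) = -32.6160 × (5.43/1653.075) ≈ -0.107.

-0.107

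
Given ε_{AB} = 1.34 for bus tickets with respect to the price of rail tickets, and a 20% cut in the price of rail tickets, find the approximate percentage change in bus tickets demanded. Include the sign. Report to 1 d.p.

%ΔQ ≈ ε × %ΔP of rail tickets = 1.34 × (-20%) = -26.8%.

-26.8%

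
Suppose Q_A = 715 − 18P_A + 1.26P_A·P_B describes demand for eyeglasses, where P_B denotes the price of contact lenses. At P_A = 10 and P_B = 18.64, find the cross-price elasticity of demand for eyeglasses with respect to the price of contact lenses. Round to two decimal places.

At P_A = 10 and P_B = 18.64: Q_A = 769.864.
∂Q_A/∂P_B = 1.26P_A = 1.26(10) = 12.6000.
ε = (∂Q_A/∂P_B)(P_B/Q_A) = 12.6000 × (18.64/769.864) ≈ 0.31.

0.31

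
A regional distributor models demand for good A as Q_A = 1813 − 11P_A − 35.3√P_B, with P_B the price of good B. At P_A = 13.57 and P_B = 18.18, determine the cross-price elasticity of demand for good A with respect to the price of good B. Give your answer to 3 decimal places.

-0.050

At P_A = 13.57 and P_B = 18.18: Q_A = 1513.218.
∂Q_A/∂P_B = -35.3/(2√P_B) = -35.3/(2√18.18) = -4.1395.
ε = (∂Q_A/∂P_B)(P_B/Q_A) = -4.1395 × (18.18/1513.218) ≈ -0.050.
ε < 0: complements.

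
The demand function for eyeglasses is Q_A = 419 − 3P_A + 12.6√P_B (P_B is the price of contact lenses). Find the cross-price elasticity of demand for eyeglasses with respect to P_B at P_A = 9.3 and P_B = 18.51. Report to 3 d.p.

0.061

At P_A = 9.3 and P_B = 18.51: Q_A = 445.309.
∂Q_A/∂P_B = 12.6/(2√P_B) = 12.6/(2√18.51) = 1.4643.
ε = (∂Q_A/∂P_B)(P_B/Q_A) = 1.4643 × (18.51/445.309) ≈ 0.061.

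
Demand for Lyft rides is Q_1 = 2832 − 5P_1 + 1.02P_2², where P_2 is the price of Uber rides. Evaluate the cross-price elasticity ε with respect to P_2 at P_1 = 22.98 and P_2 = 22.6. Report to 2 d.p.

0.32

At P_1 = 22.98 and P_2 = 22.6: Q_1 = 3238.075.
∂Q_1/∂P_2 = 2.04P_2 = 2.04(22.6) = 46.1040.
ε = (∂Q_1/∂P_2)(P_2/Q_1) = 46.1040 × (22.6/3238.075) ≈ 0.32.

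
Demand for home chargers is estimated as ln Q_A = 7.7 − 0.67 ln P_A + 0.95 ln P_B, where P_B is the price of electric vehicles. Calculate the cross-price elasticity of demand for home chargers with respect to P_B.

0.95

In a log-linear (constant-elasticity) demand function, the coefficient on ln P_B is the cross-price elasticity.
ε = 0.95. Positive, so home chargers and electric vehicles are substitutes.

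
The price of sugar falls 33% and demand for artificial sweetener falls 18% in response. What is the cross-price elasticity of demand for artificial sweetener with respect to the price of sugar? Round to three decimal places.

0.545

ε = (%ΔQ of artificial sweetener) / (%ΔP of sugar) = (-18%) / (-33%) ≈ 0.545.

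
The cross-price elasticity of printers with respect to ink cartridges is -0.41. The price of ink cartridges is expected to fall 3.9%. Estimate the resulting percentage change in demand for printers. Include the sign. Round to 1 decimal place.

1.6%

%ΔQ ≈ ε × %ΔP of ink cartridges = -0.41 × (-3.9%) = 1.6%.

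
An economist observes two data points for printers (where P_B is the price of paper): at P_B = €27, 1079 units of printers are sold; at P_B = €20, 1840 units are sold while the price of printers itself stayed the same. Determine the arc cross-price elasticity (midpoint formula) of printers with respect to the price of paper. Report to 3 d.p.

-1.750

ΔQ_A = 1840 − 1079 = 761; ΔP_B = 20 − 27 = -7.
Midpoints: Q̄_A = 1459.5, P̄_B = 23.50.
ε = (ΔQ_A/Q̄_A)/(ΔP_B/P̄_B) = (761/1459.5)/(-7/23.50) ≈ -1.750.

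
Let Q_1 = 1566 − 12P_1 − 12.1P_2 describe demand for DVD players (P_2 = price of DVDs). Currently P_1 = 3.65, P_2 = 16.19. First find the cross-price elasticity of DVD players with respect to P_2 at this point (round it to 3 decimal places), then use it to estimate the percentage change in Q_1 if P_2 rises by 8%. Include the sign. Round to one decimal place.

-1.2%

At P_1 = 3.65, P_2 = 16.19: Q_1 = 1326.301.
∂Q_1/∂P_2 = -12.1.
ε = (∂Q_1/∂P_2)(P_2/Q_1) = -12.1000 × 16.19/1326.301 ≈ -0.148.
%ΔQ_1 ≈ ε × %ΔP_2 = -0.148 × (8%) = -1.2%.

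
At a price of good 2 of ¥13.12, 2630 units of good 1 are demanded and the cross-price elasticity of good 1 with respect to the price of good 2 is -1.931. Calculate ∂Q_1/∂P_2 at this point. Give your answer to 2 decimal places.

-387.08

ε = (∂Q_1/∂P_2)·(P_2/Q_1) ⇒ ∂Q_1/∂P_2 = ε·Q_1/P_2 = -1.931 × 2630/13.12 ≈ -387.08.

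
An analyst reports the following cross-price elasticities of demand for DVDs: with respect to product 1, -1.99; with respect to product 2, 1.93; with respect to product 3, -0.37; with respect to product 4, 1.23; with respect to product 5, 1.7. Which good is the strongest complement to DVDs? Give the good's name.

product 1

Complements have ε < 0. The most negative value is -1.99 (product 1).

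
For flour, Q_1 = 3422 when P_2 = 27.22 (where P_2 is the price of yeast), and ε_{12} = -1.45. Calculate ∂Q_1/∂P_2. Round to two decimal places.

ε = (∂Q_1/∂P_2)·(P_2/Q_1) ⇒ ∂Q_1/∂P_2 = ε·Q_1/P_2 = -1.45 × 3422/27.22 ≈ -182.29.

-182.29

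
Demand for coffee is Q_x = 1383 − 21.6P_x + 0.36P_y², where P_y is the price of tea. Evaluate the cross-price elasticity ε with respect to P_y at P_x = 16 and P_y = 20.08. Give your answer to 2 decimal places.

At P_x = 16 and P_y = 20.08: Q_x = 1182.554.
∂Q_x/∂P_y = 0.72P_y = 0.72(20.08) = 14.4576.
ε = (∂Q_x/∂P_y)(P_y/Q_x) = 14.4576 × (20.08/1182.554) ≈ 0.25.
ε > 0: substitutes.

0.25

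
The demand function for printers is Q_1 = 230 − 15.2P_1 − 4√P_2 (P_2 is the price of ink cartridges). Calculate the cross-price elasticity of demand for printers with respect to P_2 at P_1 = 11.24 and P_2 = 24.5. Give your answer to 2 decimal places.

-0.25

At P_1 = 11.24 and P_2 = 24.5: Q_1 = 39.353.
∂Q_1/∂P_2 = -4/(2√P_2) = -4/(2√24.5) = -0.4041.
ε = (∂Q_1/∂P_2)(P_2/Q_1) = -0.4041 × (24.5/39.353) ≈ -0.25.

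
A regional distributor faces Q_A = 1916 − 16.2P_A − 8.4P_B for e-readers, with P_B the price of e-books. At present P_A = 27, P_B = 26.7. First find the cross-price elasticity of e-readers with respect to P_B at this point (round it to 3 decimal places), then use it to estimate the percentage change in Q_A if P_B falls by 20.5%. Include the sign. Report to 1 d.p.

At P_A = 27, P_B = 26.7: Q_A = 1254.32.
∂Q_A/∂P_B = -8.4.
ε = (∂Q_A/∂P_B)(P_B/Q_A) = -8.4000 × 26.7/1254.32 ≈ -0.179.
%ΔQ_A ≈ ε × %ΔP_B = -0.179 × (-20.5%) = 3.7%.

3.7%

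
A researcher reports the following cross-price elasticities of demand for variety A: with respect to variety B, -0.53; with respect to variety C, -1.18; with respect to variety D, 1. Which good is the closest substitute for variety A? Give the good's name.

Substitutes have ε > 0. Among the positive values, 1 (variety D) is largest.

variety D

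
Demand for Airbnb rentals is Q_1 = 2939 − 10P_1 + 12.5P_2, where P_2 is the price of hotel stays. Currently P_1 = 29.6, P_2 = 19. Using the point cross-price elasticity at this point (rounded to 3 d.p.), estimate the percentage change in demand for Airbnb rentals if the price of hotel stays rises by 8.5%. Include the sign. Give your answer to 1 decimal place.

At P_1 = 29.6, P_2 = 19: Q_1 = 2880.5.
∂Q_1/∂P_2 = 12.5.
ε = (∂Q_1/∂P_2)(P_2/Q_1) = 12.5000 × 19/2880.5 ≈ 0.082.
%ΔQ_1 ≈ ε × %ΔP_2 = 0.082 × (8.5%) = 0.7%.

0.7%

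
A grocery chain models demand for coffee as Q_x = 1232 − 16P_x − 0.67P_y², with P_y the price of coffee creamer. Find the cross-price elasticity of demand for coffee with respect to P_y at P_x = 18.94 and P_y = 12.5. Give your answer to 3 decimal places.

-0.254

At P_x = 18.94 and P_y = 12.5: Q_x = 824.273.
∂Q_x/∂P_y = -1.34P_y = -1.34(12.5) = -16.7500.
ε = (∂Q_x/∂P_y)(P_y/Q_x) = -16.7500 × (12.5/824.273) ≈ -0.254.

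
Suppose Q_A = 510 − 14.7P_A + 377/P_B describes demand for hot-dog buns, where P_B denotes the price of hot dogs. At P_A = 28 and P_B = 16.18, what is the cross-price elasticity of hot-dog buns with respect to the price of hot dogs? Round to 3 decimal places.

-0.191

At P_A = 28 and P_B = 16.18: Q_A = 121.700.
∂Q_A/∂P_B = −377/P_B² = -1.4401.
ε = (∂Q_A/∂P_B)(P_B/Q_A) = -1.4401 × (16.18/121.700) ≈ -0.191.
ε < 0: complements.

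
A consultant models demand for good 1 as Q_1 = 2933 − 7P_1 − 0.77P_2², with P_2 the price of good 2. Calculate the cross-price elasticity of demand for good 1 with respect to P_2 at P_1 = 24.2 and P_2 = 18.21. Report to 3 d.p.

At P_1 = 24.2 and P_2 = 18.21: Q_1 = 2508.265.
∂Q_1/∂P_2 = -1.54P_2 = -1.54(18.21) = -28.0434.
ε = (∂Q_1/∂P_2)(P_2/Q_1) = -28.0434 × (18.21/2508.265) ≈ -0.204.
ε < 0: complements.

-0.204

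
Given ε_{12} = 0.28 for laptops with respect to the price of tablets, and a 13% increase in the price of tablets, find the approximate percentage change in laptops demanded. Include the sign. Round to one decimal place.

%ΔQ ≈ ε × %ΔP of tablets = 0.28 × (13%) = 3.6%.

3.6%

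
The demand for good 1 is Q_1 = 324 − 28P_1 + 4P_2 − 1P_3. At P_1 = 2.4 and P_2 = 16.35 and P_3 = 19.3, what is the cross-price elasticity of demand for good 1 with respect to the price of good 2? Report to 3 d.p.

At P_1 = 2.4 and P_2 = 16.35 and P_3 = 19.3: Q_1 = 302.9.
∂Q_1/∂P_2 = 4.
ε = (∂Q_1/∂P_2)(P_2/Q_1) = 4 × (16.35/302.9) ≈ 0.216.
Since ε > 0, good 1 and good 2 are substitutes.

0.216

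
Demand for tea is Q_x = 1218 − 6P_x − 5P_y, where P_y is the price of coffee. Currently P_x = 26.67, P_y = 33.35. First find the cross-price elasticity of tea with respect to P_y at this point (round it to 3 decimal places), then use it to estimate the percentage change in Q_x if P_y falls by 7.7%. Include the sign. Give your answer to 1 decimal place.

1.4%

At P_x = 26.67, P_y = 33.35: Q_x = 891.23.
∂Q_x/∂P_y = -5.
ε = (∂Q_x/∂P_y)(P_y/Q_x) = -5.0000 × 33.35/891.23 ≈ -0.187.
%ΔQ_x ≈ ε × %ΔP_y = -0.187 × (-7.7%) = 1.4%.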